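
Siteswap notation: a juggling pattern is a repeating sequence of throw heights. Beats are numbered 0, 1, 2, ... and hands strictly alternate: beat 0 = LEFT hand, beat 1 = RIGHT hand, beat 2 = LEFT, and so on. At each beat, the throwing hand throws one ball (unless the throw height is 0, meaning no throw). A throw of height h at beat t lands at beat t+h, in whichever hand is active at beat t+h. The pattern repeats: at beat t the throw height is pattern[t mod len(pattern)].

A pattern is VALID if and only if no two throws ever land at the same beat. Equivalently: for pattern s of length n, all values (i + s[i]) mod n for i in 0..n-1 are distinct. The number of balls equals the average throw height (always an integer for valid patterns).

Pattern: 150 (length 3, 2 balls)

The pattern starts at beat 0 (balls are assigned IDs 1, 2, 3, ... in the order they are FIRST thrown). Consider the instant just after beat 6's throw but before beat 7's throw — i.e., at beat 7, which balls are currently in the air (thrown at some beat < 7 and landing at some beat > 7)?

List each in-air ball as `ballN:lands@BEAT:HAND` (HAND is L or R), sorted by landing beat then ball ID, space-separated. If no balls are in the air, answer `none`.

Answer: ball2:lands@9:R

Derivation:
Beat 0 (L): throw ball1 h=1 -> lands@1:R; in-air after throw: [b1@1:R]
Beat 1 (R): throw ball1 h=5 -> lands@6:L; in-air after throw: [b1@6:L]
Beat 3 (R): throw ball2 h=1 -> lands@4:L; in-air after throw: [b2@4:L b1@6:L]
Beat 4 (L): throw ball2 h=5 -> lands@9:R; in-air after throw: [b1@6:L b2@9:R]
Beat 6 (L): throw ball1 h=1 -> lands@7:R; in-air after throw: [b1@7:R b2@9:R]
Beat 7 (R): throw ball1 h=5 -> lands@12:L; in-air after throw: [b2@9:R b1@12:L]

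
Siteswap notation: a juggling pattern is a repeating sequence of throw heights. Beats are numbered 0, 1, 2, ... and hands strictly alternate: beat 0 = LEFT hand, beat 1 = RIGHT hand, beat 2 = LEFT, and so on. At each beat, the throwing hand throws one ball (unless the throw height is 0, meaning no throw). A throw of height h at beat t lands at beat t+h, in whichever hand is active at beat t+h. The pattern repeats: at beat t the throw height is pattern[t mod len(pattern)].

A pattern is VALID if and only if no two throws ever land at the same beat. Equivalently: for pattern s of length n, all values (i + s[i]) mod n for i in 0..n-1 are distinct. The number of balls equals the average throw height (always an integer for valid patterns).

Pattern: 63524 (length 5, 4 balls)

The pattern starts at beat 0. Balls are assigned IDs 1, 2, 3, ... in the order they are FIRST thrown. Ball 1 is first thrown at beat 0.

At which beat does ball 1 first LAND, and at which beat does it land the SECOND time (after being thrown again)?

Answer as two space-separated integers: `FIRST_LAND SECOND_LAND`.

Answer: 6 9

Derivation:
Beat 0 (L): throw ball1 h=6 -> lands@6:L; in-air after throw: [b1@6:L]
Beat 1 (R): throw ball2 h=3 -> lands@4:L; in-air after throw: [b2@4:L b1@6:L]
Beat 2 (L): throw ball3 h=5 -> lands@7:R; in-air after throw: [b2@4:L b1@6:L b3@7:R]
Beat 3 (R): throw ball4 h=2 -> lands@5:R; in-air after throw: [b2@4:L b4@5:R b1@6:L b3@7:R]
Beat 4 (L): throw ball2 h=4 -> lands@8:L; in-air after throw: [b4@5:R b1@6:L b3@7:R b2@8:L]
Beat 5 (R): throw ball4 h=6 -> lands@11:R; in-air after throw: [b1@6:L b3@7:R b2@8:L b4@11:R]
Beat 6 (L): throw ball1 h=3 -> lands@9:R; in-air after throw: [b3@7:R b2@8:L b1@9:R b4@11:R]
Beat 7 (R): throw ball3 h=5 -> lands@12:L; in-air after throw: [b2@8:L b1@9:R b4@11:R b3@12:L]
Beat 8 (L): throw ball2 h=2 -> lands@10:L; in-air after throw: [b1@9:R b2@10:L b4@11:R b3@12:L]
Beat 9 (R): throw ball1 h=4 -> lands@13:R; in-air after throw: [b2@10:L b4@11:R b3@12:L b1@13:R]
Ball 1: thrown@0 h=6 -> first land @6; rethrown@6 h=3 -> second land @9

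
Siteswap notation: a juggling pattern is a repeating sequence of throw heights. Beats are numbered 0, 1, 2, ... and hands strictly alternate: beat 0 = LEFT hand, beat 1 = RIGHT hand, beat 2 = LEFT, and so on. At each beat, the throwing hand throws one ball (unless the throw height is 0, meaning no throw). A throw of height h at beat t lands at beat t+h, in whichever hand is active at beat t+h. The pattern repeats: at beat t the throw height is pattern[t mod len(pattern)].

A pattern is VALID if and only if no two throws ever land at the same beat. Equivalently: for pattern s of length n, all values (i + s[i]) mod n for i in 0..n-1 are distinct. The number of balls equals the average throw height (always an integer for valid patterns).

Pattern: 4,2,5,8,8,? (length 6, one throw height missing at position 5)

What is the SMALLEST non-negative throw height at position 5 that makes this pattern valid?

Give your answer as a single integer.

Answer: 3

Derivation:
i=0: (0 + 4) mod 6 = 4
i=1: (1 + 2) mod 6 = 3
i=2: (2 + 5) mod 6 = 1
i=3: (3 + 8) mod 6 = 5
i=4: (4 + 8) mod 6 = 0
i=5: s[i]=? (unknown)
Known residues: [0, 1, 3, 4, 5]; need a permutation of 0..5, so missing residue r = 2
Need (5 + s) mod 6 = 2; smallest s = (2 - 5) mod 6 = 3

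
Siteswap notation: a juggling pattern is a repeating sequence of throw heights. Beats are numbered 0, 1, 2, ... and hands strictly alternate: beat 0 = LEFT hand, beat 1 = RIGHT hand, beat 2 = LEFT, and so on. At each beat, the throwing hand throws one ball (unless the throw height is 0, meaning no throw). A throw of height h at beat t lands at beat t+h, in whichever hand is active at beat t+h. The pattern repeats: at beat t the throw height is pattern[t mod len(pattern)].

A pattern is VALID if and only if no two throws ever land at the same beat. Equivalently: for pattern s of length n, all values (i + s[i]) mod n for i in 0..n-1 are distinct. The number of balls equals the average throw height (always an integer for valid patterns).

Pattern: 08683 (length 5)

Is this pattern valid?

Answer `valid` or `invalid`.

i=0: (i + s[i]) mod n = (0 + 0) mod 5 = 0
i=1: (i + s[i]) mod n = (1 + 8) mod 5 = 4
i=2: (i + s[i]) mod n = (2 + 6) mod 5 = 3
i=3: (i + s[i]) mod n = (3 + 8) mod 5 = 1
i=4: (i + s[i]) mod n = (4 + 3) mod 5 = 2
Residues: [0, 4, 3, 1, 2], distinct: True

Answer: valid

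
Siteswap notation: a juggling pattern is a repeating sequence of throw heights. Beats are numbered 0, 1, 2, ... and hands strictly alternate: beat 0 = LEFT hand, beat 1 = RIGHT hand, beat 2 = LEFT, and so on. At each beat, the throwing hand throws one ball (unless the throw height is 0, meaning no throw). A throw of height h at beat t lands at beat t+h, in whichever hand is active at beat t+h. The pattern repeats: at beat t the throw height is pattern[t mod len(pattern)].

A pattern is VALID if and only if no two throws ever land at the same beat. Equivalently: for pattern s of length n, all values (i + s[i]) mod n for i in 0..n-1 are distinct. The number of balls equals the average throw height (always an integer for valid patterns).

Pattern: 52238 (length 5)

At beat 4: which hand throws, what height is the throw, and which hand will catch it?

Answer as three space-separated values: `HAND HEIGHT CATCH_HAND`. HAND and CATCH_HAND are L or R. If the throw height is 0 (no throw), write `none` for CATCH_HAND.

Beat 4: 4 mod 2 = 0, so hand = L
Throw height = pattern[4 mod 5] = pattern[4] = 8
Lands at beat 4+8=12, 12 mod 2 = 0, so catch hand = L

Answer: L 8 L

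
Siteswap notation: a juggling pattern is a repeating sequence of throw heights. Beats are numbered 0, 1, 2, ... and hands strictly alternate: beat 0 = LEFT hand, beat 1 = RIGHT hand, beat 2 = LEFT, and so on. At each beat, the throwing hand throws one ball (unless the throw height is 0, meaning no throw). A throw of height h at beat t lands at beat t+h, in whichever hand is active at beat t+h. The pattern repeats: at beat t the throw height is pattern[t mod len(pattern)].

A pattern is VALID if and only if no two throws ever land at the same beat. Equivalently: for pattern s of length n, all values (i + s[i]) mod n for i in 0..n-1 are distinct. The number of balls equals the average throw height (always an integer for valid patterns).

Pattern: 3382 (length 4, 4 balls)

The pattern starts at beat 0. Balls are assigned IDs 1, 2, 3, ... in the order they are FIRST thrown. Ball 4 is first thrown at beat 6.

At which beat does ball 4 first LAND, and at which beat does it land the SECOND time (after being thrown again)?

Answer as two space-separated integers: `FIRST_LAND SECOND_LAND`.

Answer: 14 22

Derivation:
Beat 0 (L): throw ball1 h=3 -> lands@3:R; in-air after throw: [b1@3:R]
Beat 1 (R): throw ball2 h=3 -> lands@4:L; in-air after throw: [b1@3:R b2@4:L]
Beat 2 (L): throw ball3 h=8 -> lands@10:L; in-air after throw: [b1@3:R b2@4:L b3@10:L]
Beat 3 (R): throw ball1 h=2 -> lands@5:R; in-air after throw: [b2@4:L b1@5:R b3@10:L]
Beat 4 (L): throw ball2 h=3 -> lands@7:R; in-air after throw: [b1@5:R b2@7:R b3@10:L]
Beat 5 (R): throw ball1 h=3 -> lands@8:L; in-air after throw: [b2@7:R b1@8:L b3@10:L]
Beat 6 (L): throw ball4 h=8 -> lands@14:L; in-air after throw: [b2@7:R b1@8:L b3@10:L b4@14:L]
Beat 7 (R): throw ball2 h=2 -> lands@9:R; in-air after throw: [b1@8:L b2@9:R b3@10:L b4@14:L]
Beat 8 (L): throw ball1 h=3 -> lands@11:R; in-air after throw: [b2@9:R b3@10:L b1@11:R b4@14:L]
Beat 9 (R): throw ball2 h=3 -> lands@12:L; in-air after throw: [b3@10:L b1@11:R b2@12:L b4@14:L]
Beat 10 (L): throw ball3 h=8 -> lands@18:L; in-air after throw: [b1@11:R b2@12:L b4@14:L b3@18:L]
Beat 11 (R): throw ball1 h=2 -> lands@13:R; in-air after throw: [b2@12:L b1@13:R b4@14:L b3@18:L]
Beat 12 (L): throw ball2 h=3 -> lands@15:R; in-air after throw: [b1@13:R b4@14:L b2@15:R b3@18:L]
Beat 13 (R): throw ball1 h=3 -> lands@16:L; in-air after throw: [b4@14:L b2@15:R b1@16:L b3@18:L]
Beat 14 (L): throw ball4 h=8 -> lands@22:L; in-air after throw: [b2@15:R b1@16:L b3@18:L b4@22:L]
Beat 15 (R): throw ball2 h=2 -> lands@17:R; in-air after throw: [b1@16:L b2@17:R b3@18:L b4@22:L]
Beat 16 (L): throw ball1 h=3 -> lands@19:R; in-air after throw: [b2@17:R b3@18:L b1@19:R b4@22:L]
Beat 17 (R): throw ball2 h=3 -> lands@20:L; in-air after throw: [b3@18:L b1@19:R b2@20:L b4@22:L]
Beat 18 (L): throw ball3 h=8 -> lands@26:L; in-air after throw: [b1@19:R b2@20:L b4@22:L b3@26:L]
Ball 4: thrown@6 h=8 -> first land @14; rethrown@14 h=8 -> second land @22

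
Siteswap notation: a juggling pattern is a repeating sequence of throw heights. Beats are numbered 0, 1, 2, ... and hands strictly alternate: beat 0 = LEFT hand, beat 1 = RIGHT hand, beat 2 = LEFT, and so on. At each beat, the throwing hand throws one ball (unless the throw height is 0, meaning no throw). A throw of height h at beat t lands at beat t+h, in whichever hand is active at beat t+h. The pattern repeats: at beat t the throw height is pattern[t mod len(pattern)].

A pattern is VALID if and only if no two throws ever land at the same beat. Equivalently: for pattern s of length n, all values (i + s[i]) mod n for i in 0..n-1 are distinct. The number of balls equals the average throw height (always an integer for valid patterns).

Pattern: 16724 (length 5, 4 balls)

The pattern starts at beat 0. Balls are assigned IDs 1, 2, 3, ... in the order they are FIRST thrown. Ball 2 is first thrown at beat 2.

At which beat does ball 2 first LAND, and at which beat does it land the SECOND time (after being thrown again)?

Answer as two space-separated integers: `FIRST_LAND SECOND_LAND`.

Beat 0 (L): throw ball1 h=1 -> lands@1:R; in-air after throw: [b1@1:R]
Beat 1 (R): throw ball1 h=6 -> lands@7:R; in-air after throw: [b1@7:R]
Beat 2 (L): throw ball2 h=7 -> lands@9:R; in-air after throw: [b1@7:R b2@9:R]
Beat 3 (R): throw ball3 h=2 -> lands@5:R; in-air after throw: [b3@5:R b1@7:R b2@9:R]
Beat 4 (L): throw ball4 h=4 -> lands@8:L; in-air after throw: [b3@5:R b1@7:R b4@8:L b2@9:R]
Beat 5 (R): throw ball3 h=1 -> lands@6:L; in-air after throw: [b3@6:L b1@7:R b4@8:L b2@9:R]
Beat 6 (L): throw ball3 h=6 -> lands@12:L; in-air after throw: [b1@7:R b4@8:L b2@9:R b3@12:L]
Beat 7 (R): throw ball1 h=7 -> lands@14:L; in-air after throw: [b4@8:L b2@9:R b3@12:L b1@14:L]
Beat 8 (L): throw ball4 h=2 -> lands@10:L; in-air after throw: [b2@9:R b4@10:L b3@12:L b1@14:L]
Beat 9 (R): throw ball2 h=4 -> lands@13:R; in-air after throw: [b4@10:L b3@12:L b2@13:R b1@14:L]
Beat 10 (L): throw ball4 h=1 -> lands@11:R; in-air after throw: [b4@11:R b3@12:L b2@13:R b1@14:L]
Beat 11 (R): throw ball4 h=6 -> lands@17:R; in-air after throw: [b3@12:L b2@13:R b1@14:L b4@17:R]
Beat 12 (L): throw ball3 h=7 -> lands@19:R; in-air after throw: [b2@13:R b1@14:L b4@17:R b3@19:R]
Beat 13 (R): throw ball2 h=2 -> lands@15:R; in-air after throw: [b1@14:L b2@15:R b4@17:R b3@19:R]
Ball 2: thrown@2 h=7 -> first land @9; rethrown@9 h=4 -> second land @13

Answer: 9 13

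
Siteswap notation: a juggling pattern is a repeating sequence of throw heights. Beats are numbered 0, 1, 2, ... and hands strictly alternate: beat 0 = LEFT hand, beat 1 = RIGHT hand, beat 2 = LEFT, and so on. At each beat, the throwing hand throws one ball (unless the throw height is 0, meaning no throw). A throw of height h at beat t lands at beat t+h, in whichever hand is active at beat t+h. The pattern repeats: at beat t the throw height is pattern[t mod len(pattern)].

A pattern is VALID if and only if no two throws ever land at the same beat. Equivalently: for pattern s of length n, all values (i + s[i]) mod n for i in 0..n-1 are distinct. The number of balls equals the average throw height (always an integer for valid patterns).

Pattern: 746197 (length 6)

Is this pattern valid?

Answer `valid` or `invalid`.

i=0: (i + s[i]) mod n = (0 + 7) mod 6 = 1
i=1: (i + s[i]) mod n = (1 + 4) mod 6 = 5
i=2: (i + s[i]) mod n = (2 + 6) mod 6 = 2
i=3: (i + s[i]) mod n = (3 + 1) mod 6 = 4
i=4: (i + s[i]) mod n = (4 + 9) mod 6 = 1
i=5: (i + s[i]) mod n = (5 + 7) mod 6 = 0
Residues: [1, 5, 2, 4, 1, 0], distinct: False

Answer: invalid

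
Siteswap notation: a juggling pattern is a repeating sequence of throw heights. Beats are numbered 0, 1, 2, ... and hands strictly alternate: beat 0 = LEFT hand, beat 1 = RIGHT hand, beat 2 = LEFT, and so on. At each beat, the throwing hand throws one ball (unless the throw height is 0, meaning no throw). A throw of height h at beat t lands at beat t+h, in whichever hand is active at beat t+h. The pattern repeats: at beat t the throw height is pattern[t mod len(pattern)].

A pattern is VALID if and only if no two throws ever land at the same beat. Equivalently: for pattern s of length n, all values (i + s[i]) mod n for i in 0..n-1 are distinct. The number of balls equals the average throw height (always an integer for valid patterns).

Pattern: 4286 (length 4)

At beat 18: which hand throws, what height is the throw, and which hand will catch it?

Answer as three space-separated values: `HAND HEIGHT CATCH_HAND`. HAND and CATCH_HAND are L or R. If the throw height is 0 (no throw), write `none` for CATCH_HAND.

Answer: L 8 L

Derivation:
Beat 18: 18 mod 2 = 0, so hand = L
Throw height = pattern[18 mod 4] = pattern[2] = 8
Lands at beat 18+8=26, 26 mod 2 = 0, so catch hand = L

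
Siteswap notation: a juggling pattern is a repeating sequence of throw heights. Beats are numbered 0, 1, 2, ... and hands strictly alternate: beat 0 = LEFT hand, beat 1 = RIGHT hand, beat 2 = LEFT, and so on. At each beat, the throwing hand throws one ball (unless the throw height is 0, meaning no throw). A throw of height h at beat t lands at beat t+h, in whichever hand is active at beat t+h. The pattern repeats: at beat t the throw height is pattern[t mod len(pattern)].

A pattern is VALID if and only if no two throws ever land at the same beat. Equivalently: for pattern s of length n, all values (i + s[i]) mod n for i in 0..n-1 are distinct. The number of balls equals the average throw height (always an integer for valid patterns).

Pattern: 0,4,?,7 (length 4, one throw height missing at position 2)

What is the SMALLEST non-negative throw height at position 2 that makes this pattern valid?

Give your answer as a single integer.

i=0: (0 + 0) mod 4 = 0
i=1: (1 + 4) mod 4 = 1
i=2: s[i]=? (unknown)
i=3: (3 + 7) mod 4 = 2
Known residues: [0, 1, 2]; need a permutation of 0..3, so missing residue r = 3
Need (2 + s) mod 4 = 3; smallest s = (3 - 2) mod 4 = 1

Answer: 1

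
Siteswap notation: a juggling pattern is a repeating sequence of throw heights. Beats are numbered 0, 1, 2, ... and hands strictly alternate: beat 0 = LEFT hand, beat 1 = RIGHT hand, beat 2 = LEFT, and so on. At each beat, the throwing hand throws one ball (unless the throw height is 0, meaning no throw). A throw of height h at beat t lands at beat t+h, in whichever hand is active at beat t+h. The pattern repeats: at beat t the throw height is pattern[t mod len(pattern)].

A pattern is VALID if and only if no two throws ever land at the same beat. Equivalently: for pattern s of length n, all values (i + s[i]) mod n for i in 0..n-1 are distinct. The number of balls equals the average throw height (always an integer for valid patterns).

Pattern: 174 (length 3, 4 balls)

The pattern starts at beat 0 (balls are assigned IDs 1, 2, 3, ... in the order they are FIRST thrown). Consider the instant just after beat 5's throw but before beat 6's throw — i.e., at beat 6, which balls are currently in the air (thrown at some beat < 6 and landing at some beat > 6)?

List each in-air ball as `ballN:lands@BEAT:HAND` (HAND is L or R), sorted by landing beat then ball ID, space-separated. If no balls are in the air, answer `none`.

Answer: ball1:lands@8:L ball4:lands@9:R ball3:lands@11:R

Derivation:
Beat 0 (L): throw ball1 h=1 -> lands@1:R; in-air after throw: [b1@1:R]
Beat 1 (R): throw ball1 h=7 -> lands@8:L; in-air after throw: [b1@8:L]
Beat 2 (L): throw ball2 h=4 -> lands@6:L; in-air after throw: [b2@6:L b1@8:L]
Beat 3 (R): throw ball3 h=1 -> lands@4:L; in-air after throw: [b3@4:L b2@6:L b1@8:L]
Beat 4 (L): throw ball3 h=7 -> lands@11:R; in-air after throw: [b2@6:L b1@8:L b3@11:R]
Beat 5 (R): throw ball4 h=4 -> lands@9:R; in-air after throw: [b2@6:L b1@8:L b4@9:R b3@11:R]
Beat 6 (L): throw ball2 h=1 -> lands@7:R; in-air after throw: [b2@7:R b1@8:L b4@9:R b3@11:R]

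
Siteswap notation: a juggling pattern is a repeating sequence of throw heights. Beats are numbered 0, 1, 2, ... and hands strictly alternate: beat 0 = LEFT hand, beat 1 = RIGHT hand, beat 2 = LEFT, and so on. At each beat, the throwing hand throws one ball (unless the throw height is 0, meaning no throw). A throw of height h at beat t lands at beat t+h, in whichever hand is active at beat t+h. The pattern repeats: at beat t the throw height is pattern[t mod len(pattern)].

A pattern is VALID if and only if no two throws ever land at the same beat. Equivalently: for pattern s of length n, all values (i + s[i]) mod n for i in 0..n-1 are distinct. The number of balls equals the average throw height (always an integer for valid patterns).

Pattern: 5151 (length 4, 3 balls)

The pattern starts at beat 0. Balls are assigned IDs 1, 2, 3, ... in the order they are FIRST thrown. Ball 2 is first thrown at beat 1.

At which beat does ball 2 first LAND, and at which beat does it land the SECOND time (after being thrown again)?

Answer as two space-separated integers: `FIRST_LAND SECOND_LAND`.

Beat 0 (L): throw ball1 h=5 -> lands@5:R; in-air after throw: [b1@5:R]
Beat 1 (R): throw ball2 h=1 -> lands@2:L; in-air after throw: [b2@2:L b1@5:R]
Beat 2 (L): throw ball2 h=5 -> lands@7:R; in-air after throw: [b1@5:R b2@7:R]
Beat 3 (R): throw ball3 h=1 -> lands@4:L; in-air after throw: [b3@4:L b1@5:R b2@7:R]
Beat 4 (L): throw ball3 h=5 -> lands@9:R; in-air after throw: [b1@5:R b2@7:R b3@9:R]
Beat 5 (R): throw ball1 h=1 -> lands@6:L; in-air after throw: [b1@6:L b2@7:R b3@9:R]
Beat 6 (L): throw ball1 h=5 -> lands@11:R; in-air after throw: [b2@7:R b3@9:R b1@11:R]
Beat 7 (R): throw ball2 h=1 -> lands@8:L; in-air after throw: [b2@8:L b3@9:R b1@11:R]
Ball 2: thrown@1 h=1 -> first land @2; rethrown@2 h=5 -> second land @7

Answer: 2 7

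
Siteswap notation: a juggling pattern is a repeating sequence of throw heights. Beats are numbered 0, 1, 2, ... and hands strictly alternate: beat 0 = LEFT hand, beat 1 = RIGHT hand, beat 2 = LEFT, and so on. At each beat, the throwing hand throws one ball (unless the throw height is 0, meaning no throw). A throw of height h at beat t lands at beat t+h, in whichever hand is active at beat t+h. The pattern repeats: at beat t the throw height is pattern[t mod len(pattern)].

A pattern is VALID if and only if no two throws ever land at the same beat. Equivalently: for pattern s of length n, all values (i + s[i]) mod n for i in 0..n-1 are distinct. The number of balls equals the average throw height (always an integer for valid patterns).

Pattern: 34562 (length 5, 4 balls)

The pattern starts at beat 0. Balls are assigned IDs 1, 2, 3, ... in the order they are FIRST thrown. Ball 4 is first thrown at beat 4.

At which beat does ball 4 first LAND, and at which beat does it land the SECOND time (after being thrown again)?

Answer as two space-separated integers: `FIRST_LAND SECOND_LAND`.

Beat 0 (L): throw ball1 h=3 -> lands@3:R; in-air after throw: [b1@3:R]
Beat 1 (R): throw ball2 h=4 -> lands@5:R; in-air after throw: [b1@3:R b2@5:R]
Beat 2 (L): throw ball3 h=5 -> lands@7:R; in-air after throw: [b1@3:R b2@5:R b3@7:R]
Beat 3 (R): throw ball1 h=6 -> lands@9:R; in-air after throw: [b2@5:R b3@7:R b1@9:R]
Beat 4 (L): throw ball4 h=2 -> lands@6:L; in-air after throw: [b2@5:R b4@6:L b3@7:R b1@9:R]
Beat 5 (R): throw ball2 h=3 -> lands@8:L; in-air after throw: [b4@6:L b3@7:R b2@8:L b1@9:R]
Beat 6 (L): throw ball4 h=4 -> lands@10:L; in-air after throw: [b3@7:R b2@8:L b1@9:R b4@10:L]
Beat 7 (R): throw ball3 h=5 -> lands@12:L; in-air after throw: [b2@8:L b1@9:R b4@10:L b3@12:L]
Beat 8 (L): throw ball2 h=6 -> lands@14:L; in-air after throw: [b1@9:R b4@10:L b3@12:L b2@14:L]
Beat 9 (R): throw ball1 h=2 -> lands@11:R; in-air after throw: [b4@10:L b1@11:R b3@12:L b2@14:L]
Beat 10 (L): throw ball4 h=3 -> lands@13:R; in-air after throw: [b1@11:R b3@12:L b4@13:R b2@14:L]
Ball 4: thrown@4 h=2 -> first land @6; rethrown@6 h=4 -> second land @10

Answer: 6 10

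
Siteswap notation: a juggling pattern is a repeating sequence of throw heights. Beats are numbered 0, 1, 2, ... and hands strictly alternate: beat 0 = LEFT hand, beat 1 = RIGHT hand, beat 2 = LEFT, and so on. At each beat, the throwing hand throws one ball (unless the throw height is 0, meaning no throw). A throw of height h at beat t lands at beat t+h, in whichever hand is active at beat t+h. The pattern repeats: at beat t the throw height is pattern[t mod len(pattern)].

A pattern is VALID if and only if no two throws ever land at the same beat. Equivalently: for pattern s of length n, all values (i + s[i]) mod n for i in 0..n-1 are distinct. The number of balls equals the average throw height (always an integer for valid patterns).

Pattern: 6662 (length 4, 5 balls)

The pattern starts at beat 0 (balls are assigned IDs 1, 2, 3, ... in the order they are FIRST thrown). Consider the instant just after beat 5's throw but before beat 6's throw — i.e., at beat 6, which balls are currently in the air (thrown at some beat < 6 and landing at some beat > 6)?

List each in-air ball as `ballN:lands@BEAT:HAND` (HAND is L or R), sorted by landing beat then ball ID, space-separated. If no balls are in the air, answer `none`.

Beat 0 (L): throw ball1 h=6 -> lands@6:L; in-air after throw: [b1@6:L]
Beat 1 (R): throw ball2 h=6 -> lands@7:R; in-air after throw: [b1@6:L b2@7:R]
Beat 2 (L): throw ball3 h=6 -> lands@8:L; in-air after throw: [b1@6:L b2@7:R b3@8:L]
Beat 3 (R): throw ball4 h=2 -> lands@5:R; in-air after throw: [b4@5:R b1@6:L b2@7:R b3@8:L]
Beat 4 (L): throw ball5 h=6 -> lands@10:L; in-air after throw: [b4@5:R b1@6:L b2@7:R b3@8:L b5@10:L]
Beat 5 (R): throw ball4 h=6 -> lands@11:R; in-air after throw: [b1@6:L b2@7:R b3@8:L b5@10:L b4@11:R]
Beat 6 (L): throw ball1 h=6 -> lands@12:L; in-air after throw: [b2@7:R b3@8:L b5@10:L b4@11:R b1@12:L]

Answer: ball2:lands@7:R ball3:lands@8:L ball5:lands@10:L ball4:lands@11:R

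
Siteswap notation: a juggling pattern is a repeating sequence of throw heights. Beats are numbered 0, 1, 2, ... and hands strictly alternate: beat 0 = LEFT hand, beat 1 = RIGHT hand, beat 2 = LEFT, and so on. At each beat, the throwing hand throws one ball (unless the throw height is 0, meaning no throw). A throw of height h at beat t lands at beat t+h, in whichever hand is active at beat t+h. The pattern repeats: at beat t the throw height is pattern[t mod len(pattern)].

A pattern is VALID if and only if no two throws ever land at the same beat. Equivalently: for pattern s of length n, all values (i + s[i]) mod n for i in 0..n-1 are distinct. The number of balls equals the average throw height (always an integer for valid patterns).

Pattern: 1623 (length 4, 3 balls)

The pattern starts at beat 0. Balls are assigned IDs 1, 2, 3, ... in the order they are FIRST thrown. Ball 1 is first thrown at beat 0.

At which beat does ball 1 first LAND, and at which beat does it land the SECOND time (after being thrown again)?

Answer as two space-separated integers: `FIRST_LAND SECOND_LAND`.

Answer: 1 7

Derivation:
Beat 0 (L): throw ball1 h=1 -> lands@1:R; in-air after throw: [b1@1:R]
Beat 1 (R): throw ball1 h=6 -> lands@7:R; in-air after throw: [b1@7:R]
Beat 2 (L): throw ball2 h=2 -> lands@4:L; in-air after throw: [b2@4:L b1@7:R]
Beat 3 (R): throw ball3 h=3 -> lands@6:L; in-air after throw: [b2@4:L b3@6:L b1@7:R]
Beat 4 (L): throw ball2 h=1 -> lands@5:R; in-air after throw: [b2@5:R b3@6:L b1@7:R]
Beat 5 (R): throw ball2 h=6 -> lands@11:R; in-air after throw: [b3@6:L b1@7:R b2@11:R]
Beat 6 (L): throw ball3 h=2 -> lands@8:L; in-air after throw: [b1@7:R b3@8:L b2@11:R]
Beat 7 (R): throw ball1 h=3 -> lands@10:L; in-air after throw: [b3@8:L b1@10:L b2@11:R]
Ball 1: thrown@0 h=1 -> first land @1; rethrown@1 h=6 -> second land @7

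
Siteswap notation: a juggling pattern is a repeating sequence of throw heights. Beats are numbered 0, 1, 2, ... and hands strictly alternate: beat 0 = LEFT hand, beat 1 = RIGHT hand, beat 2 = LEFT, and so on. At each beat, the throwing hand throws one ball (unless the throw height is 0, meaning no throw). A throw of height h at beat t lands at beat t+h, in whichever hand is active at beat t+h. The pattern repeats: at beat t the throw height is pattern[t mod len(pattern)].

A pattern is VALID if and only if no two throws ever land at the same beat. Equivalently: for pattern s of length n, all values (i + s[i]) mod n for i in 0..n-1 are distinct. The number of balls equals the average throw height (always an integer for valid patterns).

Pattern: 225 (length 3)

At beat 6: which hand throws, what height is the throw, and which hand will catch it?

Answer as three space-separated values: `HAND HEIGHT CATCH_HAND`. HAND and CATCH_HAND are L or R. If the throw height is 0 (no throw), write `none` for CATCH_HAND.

Answer: L 2 L

Derivation:
Beat 6: 6 mod 2 = 0, so hand = L
Throw height = pattern[6 mod 3] = pattern[0] = 2
Lands at beat 6+2=8, 8 mod 2 = 0, so catch hand = L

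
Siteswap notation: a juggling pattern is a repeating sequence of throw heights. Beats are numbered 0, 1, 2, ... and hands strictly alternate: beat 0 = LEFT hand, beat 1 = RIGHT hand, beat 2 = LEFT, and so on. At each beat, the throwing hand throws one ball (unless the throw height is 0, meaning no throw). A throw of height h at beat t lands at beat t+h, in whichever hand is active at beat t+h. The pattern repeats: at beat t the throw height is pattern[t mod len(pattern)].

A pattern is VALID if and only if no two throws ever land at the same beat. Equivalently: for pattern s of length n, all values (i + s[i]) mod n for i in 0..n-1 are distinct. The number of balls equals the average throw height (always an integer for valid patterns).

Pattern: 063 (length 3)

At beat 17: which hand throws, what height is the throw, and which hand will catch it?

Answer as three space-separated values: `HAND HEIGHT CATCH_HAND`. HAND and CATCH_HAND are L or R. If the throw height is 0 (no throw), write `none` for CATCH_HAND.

Beat 17: 17 mod 2 = 1, so hand = R
Throw height = pattern[17 mod 3] = pattern[2] = 3
Lands at beat 17+3=20, 20 mod 2 = 0, so catch hand = L

Answer: R 3 L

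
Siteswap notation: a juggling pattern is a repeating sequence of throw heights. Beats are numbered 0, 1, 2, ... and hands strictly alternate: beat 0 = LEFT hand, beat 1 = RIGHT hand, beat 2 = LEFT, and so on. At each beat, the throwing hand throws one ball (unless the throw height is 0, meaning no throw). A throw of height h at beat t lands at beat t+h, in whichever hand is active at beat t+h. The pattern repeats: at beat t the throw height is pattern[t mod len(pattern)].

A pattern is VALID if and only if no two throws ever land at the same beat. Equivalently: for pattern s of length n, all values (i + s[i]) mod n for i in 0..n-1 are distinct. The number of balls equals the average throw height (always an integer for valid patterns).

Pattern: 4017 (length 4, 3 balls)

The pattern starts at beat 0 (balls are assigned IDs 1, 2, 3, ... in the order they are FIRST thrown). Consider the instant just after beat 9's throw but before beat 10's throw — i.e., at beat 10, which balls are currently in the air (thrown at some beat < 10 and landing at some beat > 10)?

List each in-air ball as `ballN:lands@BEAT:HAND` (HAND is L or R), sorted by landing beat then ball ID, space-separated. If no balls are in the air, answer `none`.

Answer: ball1:lands@12:L ball3:lands@14:L

Derivation:
Beat 0 (L): throw ball1 h=4 -> lands@4:L; in-air after throw: [b1@4:L]
Beat 2 (L): throw ball2 h=1 -> lands@3:R; in-air after throw: [b2@3:R b1@4:L]
Beat 3 (R): throw ball2 h=7 -> lands@10:L; in-air after throw: [b1@4:L b2@10:L]
Beat 4 (L): throw ball1 h=4 -> lands@8:L; in-air after throw: [b1@8:L b2@10:L]
Beat 6 (L): throw ball3 h=1 -> lands@7:R; in-air after throw: [b3@7:R b1@8:L b2@10:L]
Beat 7 (R): throw ball3 h=7 -> lands@14:L; in-air after throw: [b1@8:L b2@10:L b3@14:L]
Beat 8 (L): throw ball1 h=4 -> lands@12:L; in-air after throw: [b2@10:L b1@12:L b3@14:L]
Beat 10 (L): throw ball2 h=1 -> lands@11:R; in-air after throw: [b2@11:R b1@12:L b3@14:L]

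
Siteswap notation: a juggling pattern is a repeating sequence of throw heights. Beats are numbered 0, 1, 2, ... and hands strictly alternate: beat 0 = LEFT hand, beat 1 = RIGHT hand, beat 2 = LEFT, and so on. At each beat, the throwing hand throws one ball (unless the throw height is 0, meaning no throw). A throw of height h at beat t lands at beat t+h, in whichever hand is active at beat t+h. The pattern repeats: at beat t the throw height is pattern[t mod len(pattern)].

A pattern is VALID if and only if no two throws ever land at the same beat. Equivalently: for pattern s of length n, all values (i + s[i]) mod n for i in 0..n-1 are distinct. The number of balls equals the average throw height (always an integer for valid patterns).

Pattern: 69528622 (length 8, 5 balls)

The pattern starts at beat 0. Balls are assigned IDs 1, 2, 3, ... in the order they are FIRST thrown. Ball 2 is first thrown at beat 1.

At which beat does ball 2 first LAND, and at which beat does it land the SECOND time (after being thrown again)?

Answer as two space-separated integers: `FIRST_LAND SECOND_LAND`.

Answer: 10 15

Derivation:
Beat 0 (L): throw ball1 h=6 -> lands@6:L; in-air after throw: [b1@6:L]
Beat 1 (R): throw ball2 h=9 -> lands@10:L; in-air after throw: [b1@6:L b2@10:L]
Beat 2 (L): throw ball3 h=5 -> lands@7:R; in-air after throw: [b1@6:L b3@7:R b2@10:L]
Beat 3 (R): throw ball4 h=2 -> lands@5:R; in-air after throw: [b4@5:R b1@6:L b3@7:R b2@10:L]
Beat 4 (L): throw ball5 h=8 -> lands@12:L; in-air after throw: [b4@5:R b1@6:L b3@7:R b2@10:L b5@12:L]
Beat 5 (R): throw ball4 h=6 -> lands@11:R; in-air after throw: [b1@6:L b3@7:R b2@10:L b4@11:R b5@12:L]
Beat 6 (L): throw ball1 h=2 -> lands@8:L; in-air after throw: [b3@7:R b1@8:L b2@10:L b4@11:R b5@12:L]
Beat 7 (R): throw ball3 h=2 -> lands@9:R; in-air after throw: [b1@8:L b3@9:R b2@10:L b4@11:R b5@12:L]
Beat 8 (L): throw ball1 h=6 -> lands@14:L; in-air after throw: [b3@9:R b2@10:L b4@11:R b5@12:L b1@14:L]
Beat 9 (R): throw ball3 h=9 -> lands@18:L; in-air after throw: [b2@10:L b4@11:R b5@12:L b1@14:L b3@18:L]
Beat 10 (L): throw ball2 h=5 -> lands@15:R; in-air after throw: [b4@11:R b5@12:L b1@14:L b2@15:R b3@18:L]
Beat 11 (R): throw ball4 h=2 -> lands@13:R; in-air after throw: [b5@12:L b4@13:R b1@14:L b2@15:R b3@18:L]
Beat 12 (L): throw ball5 h=8 -> lands@20:L; in-air after throw: [b4@13:R b1@14:L b2@15:R b3@18:L b5@20:L]
Beat 13 (R): throw ball4 h=6 -> lands@19:R; in-air after throw: [b1@14:L b2@15:R b3@18:L b4@19:R b5@20:L]
Beat 14 (L): throw ball1 h=2 -> lands@16:L; in-air after throw: [b2@15:R b1@16:L b3@18:L b4@19:R b5@20:L]
Beat 15 (R): throw ball2 h=2 -> lands@17:R; in-air after throw: [b1@16:L b2@17:R b3@18:L b4@19:R b5@20:L]
Ball 2: thrown@1 h=9 -> first land @10; rethrown@10 h=5 -> second land @15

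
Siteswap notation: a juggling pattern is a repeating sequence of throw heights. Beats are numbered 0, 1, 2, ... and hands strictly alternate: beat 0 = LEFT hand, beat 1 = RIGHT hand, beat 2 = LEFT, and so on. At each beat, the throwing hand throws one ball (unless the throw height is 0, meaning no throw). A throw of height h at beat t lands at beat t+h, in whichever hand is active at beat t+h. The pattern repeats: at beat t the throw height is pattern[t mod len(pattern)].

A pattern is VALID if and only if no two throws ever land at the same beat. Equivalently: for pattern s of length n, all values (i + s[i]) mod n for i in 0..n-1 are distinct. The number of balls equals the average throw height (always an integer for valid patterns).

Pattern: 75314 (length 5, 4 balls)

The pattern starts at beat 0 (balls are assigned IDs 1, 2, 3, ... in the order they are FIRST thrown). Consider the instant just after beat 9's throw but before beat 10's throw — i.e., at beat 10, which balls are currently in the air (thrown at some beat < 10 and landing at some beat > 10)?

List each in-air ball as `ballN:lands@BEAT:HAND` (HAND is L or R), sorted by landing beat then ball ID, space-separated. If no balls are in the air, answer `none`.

Beat 0 (L): throw ball1 h=7 -> lands@7:R; in-air after throw: [b1@7:R]
Beat 1 (R): throw ball2 h=5 -> lands@6:L; in-air after throw: [b2@6:L b1@7:R]
Beat 2 (L): throw ball3 h=3 -> lands@5:R; in-air after throw: [b3@5:R b2@6:L b1@7:R]
Beat 3 (R): throw ball4 h=1 -> lands@4:L; in-air after throw: [b4@4:L b3@5:R b2@6:L b1@7:R]
Beat 4 (L): throw ball4 h=4 -> lands@8:L; in-air after throw: [b3@5:R b2@6:L b1@7:R b4@8:L]
Beat 5 (R): throw ball3 h=7 -> lands@12:L; in-air after throw: [b2@6:L b1@7:R b4@8:L b3@12:L]
Beat 6 (L): throw ball2 h=5 -> lands@11:R; in-air after throw: [b1@7:R b4@8:L b2@11:R b3@12:L]
Beat 7 (R): throw ball1 h=3 -> lands@10:L; in-air after throw: [b4@8:L b1@10:L b2@11:R b3@12:L]
Beat 8 (L): throw ball4 h=1 -> lands@9:R; in-air after throw: [b4@9:R b1@10:L b2@11:R b3@12:L]
Beat 9 (R): throw ball4 h=4 -> lands@13:R; in-air after throw: [b1@10:L b2@11:R b3@12:L b4@13:R]
Beat 10 (L): throw ball1 h=7 -> lands@17:R; in-air after throw: [b2@11:R b3@12:L b4@13:R b1@17:R]

Answer: ball2:lands@11:R ball3:lands@12:L ball4:lands@13:R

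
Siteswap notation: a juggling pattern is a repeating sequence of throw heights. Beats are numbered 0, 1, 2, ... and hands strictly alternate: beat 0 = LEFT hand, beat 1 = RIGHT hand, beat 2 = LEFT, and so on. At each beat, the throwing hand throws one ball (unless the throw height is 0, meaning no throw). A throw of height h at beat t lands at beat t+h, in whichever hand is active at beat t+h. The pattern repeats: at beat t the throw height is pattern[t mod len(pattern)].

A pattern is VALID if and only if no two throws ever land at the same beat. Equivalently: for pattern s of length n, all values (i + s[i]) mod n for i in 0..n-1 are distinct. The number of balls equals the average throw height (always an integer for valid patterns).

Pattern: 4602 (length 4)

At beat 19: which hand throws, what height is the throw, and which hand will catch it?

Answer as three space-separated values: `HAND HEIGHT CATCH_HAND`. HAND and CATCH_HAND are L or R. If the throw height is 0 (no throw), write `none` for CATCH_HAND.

Beat 19: 19 mod 2 = 1, so hand = R
Throw height = pattern[19 mod 4] = pattern[3] = 2
Lands at beat 19+2=21, 21 mod 2 = 1, so catch hand = R

Answer: R 2 R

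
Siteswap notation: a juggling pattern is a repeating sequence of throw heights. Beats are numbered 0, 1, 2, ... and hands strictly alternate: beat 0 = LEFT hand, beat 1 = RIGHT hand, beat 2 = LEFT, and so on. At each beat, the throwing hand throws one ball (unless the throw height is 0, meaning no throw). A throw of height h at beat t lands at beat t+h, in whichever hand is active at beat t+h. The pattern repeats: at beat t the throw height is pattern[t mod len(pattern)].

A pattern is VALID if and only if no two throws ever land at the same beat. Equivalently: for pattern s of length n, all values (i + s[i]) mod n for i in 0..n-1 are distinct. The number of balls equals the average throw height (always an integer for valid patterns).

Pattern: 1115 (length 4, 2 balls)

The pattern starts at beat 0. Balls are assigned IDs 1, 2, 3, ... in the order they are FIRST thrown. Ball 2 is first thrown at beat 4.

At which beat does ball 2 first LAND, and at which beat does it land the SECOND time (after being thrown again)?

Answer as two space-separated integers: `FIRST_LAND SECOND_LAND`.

Answer: 5 6

Derivation:
Beat 0 (L): throw ball1 h=1 -> lands@1:R; in-air after throw: [b1@1:R]
Beat 1 (R): throw ball1 h=1 -> lands@2:L; in-air after throw: [b1@2:L]
Beat 2 (L): throw ball1 h=1 -> lands@3:R; in-air after throw: [b1@3:R]
Beat 3 (R): throw ball1 h=5 -> lands@8:L; in-air after throw: [b1@8:L]
Beat 4 (L): throw ball2 h=1 -> lands@5:R; in-air after throw: [b2@5:R b1@8:L]
Beat 5 (R): throw ball2 h=1 -> lands@6:L; in-air after throw: [b2@6:L b1@8:L]
Beat 6 (L): throw ball2 h=1 -> lands@7:R; in-air after throw: [b2@7:R b1@8:L]
Ball 2: thrown@4 h=1 -> first land @5; rethrown@5 h=1 -> second land @6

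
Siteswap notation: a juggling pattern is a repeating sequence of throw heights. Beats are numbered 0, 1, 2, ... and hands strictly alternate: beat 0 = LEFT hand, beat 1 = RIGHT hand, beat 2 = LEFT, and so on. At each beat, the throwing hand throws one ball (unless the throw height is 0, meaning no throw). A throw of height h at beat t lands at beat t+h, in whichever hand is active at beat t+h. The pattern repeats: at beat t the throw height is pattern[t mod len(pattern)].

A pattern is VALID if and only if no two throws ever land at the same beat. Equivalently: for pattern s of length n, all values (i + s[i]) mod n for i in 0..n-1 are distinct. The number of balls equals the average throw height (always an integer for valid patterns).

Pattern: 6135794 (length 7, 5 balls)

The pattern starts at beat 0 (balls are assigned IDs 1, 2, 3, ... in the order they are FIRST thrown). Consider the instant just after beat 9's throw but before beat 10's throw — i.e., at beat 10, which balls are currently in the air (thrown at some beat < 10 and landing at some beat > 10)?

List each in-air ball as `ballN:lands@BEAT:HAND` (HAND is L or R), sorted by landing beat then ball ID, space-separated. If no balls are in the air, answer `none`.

Answer: ball4:lands@11:R ball3:lands@12:L ball5:lands@13:R ball2:lands@14:L

Derivation:
Beat 0 (L): throw ball1 h=6 -> lands@6:L; in-air after throw: [b1@6:L]
Beat 1 (R): throw ball2 h=1 -> lands@2:L; in-air after throw: [b2@2:L b1@6:L]
Beat 2 (L): throw ball2 h=3 -> lands@5:R; in-air after throw: [b2@5:R b1@6:L]
Beat 3 (R): throw ball3 h=5 -> lands@8:L; in-air after throw: [b2@5:R b1@6:L b3@8:L]
Beat 4 (L): throw ball4 h=7 -> lands@11:R; in-air after throw: [b2@5:R b1@6:L b3@8:L b4@11:R]
Beat 5 (R): throw ball2 h=9 -> lands@14:L; in-air after throw: [b1@6:L b3@8:L b4@11:R b2@14:L]
Beat 6 (L): throw ball1 h=4 -> lands@10:L; in-air after throw: [b3@8:L b1@10:L b4@11:R b2@14:L]
Beat 7 (R): throw ball5 h=6 -> lands@13:R; in-air after throw: [b3@8:L b1@10:L b4@11:R b5@13:R b2@14:L]
Beat 8 (L): throw ball3 h=1 -> lands@9:R; in-air after throw: [b3@9:R b1@10:L b4@11:R b5@13:R b2@14:L]
Beat 9 (R): throw ball3 h=3 -> lands@12:L; in-air after throw: [b1@10:L b4@11:R b3@12:L b5@13:R b2@14:L]
Beat 10 (L): throw ball1 h=5 -> lands@15:R; in-air after throw: [b4@11:R b3@12:L b5@13:R b2@14:L b1@15:R]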